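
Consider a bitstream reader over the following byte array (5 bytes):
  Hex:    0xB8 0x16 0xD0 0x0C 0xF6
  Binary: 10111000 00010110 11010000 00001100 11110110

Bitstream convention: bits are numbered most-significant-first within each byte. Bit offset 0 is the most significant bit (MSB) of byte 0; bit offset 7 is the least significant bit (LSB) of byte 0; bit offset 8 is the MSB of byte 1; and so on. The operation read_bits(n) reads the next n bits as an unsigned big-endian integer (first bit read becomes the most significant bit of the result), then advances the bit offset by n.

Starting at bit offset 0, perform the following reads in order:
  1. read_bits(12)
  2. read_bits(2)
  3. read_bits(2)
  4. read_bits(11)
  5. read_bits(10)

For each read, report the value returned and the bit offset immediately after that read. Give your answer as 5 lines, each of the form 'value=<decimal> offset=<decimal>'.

Answer: value=2945 offset=12
value=1 offset=14
value=2 offset=16
value=1664 offset=27
value=414 offset=37

Derivation:
Read 1: bits[0:12] width=12 -> value=2945 (bin 101110000001); offset now 12 = byte 1 bit 4; 28 bits remain
Read 2: bits[12:14] width=2 -> value=1 (bin 01); offset now 14 = byte 1 bit 6; 26 bits remain
Read 3: bits[14:16] width=2 -> value=2 (bin 10); offset now 16 = byte 2 bit 0; 24 bits remain
Read 4: bits[16:27] width=11 -> value=1664 (bin 11010000000); offset now 27 = byte 3 bit 3; 13 bits remain
Read 5: bits[27:37] width=10 -> value=414 (bin 0110011110); offset now 37 = byte 4 bit 5; 3 bits remain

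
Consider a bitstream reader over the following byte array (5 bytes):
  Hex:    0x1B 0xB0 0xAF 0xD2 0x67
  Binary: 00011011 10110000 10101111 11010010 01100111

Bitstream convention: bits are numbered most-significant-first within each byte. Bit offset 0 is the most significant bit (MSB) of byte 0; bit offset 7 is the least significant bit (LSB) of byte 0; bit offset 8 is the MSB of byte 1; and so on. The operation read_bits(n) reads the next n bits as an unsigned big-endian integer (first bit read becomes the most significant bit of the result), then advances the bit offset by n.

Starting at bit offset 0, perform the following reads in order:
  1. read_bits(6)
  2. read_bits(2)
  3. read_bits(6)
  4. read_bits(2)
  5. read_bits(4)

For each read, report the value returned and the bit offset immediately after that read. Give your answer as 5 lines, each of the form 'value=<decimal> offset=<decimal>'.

Read 1: bits[0:6] width=6 -> value=6 (bin 000110); offset now 6 = byte 0 bit 6; 34 bits remain
Read 2: bits[6:8] width=2 -> value=3 (bin 11); offset now 8 = byte 1 bit 0; 32 bits remain
Read 3: bits[8:14] width=6 -> value=44 (bin 101100); offset now 14 = byte 1 bit 6; 26 bits remain
Read 4: bits[14:16] width=2 -> value=0 (bin 00); offset now 16 = byte 2 bit 0; 24 bits remain
Read 5: bits[16:20] width=4 -> value=10 (bin 1010); offset now 20 = byte 2 bit 4; 20 bits remain

Answer: value=6 offset=6
value=3 offset=8
value=44 offset=14
value=0 offset=16
value=10 offset=20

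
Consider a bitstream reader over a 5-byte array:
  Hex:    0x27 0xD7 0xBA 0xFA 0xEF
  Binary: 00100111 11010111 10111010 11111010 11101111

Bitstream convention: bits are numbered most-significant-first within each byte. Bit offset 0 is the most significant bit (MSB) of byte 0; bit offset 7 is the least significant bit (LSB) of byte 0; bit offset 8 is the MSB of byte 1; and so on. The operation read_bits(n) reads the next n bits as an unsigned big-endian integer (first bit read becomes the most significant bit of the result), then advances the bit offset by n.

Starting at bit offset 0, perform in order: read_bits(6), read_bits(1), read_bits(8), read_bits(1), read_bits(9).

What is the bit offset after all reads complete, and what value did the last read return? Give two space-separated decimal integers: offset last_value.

Read 1: bits[0:6] width=6 -> value=9 (bin 001001); offset now 6 = byte 0 bit 6; 34 bits remain
Read 2: bits[6:7] width=1 -> value=1 (bin 1); offset now 7 = byte 0 bit 7; 33 bits remain
Read 3: bits[7:15] width=8 -> value=235 (bin 11101011); offset now 15 = byte 1 bit 7; 25 bits remain
Read 4: bits[15:16] width=1 -> value=1 (bin 1); offset now 16 = byte 2 bit 0; 24 bits remain
Read 5: bits[16:25] width=9 -> value=373 (bin 101110101); offset now 25 = byte 3 bit 1; 15 bits remain

Answer: 25 373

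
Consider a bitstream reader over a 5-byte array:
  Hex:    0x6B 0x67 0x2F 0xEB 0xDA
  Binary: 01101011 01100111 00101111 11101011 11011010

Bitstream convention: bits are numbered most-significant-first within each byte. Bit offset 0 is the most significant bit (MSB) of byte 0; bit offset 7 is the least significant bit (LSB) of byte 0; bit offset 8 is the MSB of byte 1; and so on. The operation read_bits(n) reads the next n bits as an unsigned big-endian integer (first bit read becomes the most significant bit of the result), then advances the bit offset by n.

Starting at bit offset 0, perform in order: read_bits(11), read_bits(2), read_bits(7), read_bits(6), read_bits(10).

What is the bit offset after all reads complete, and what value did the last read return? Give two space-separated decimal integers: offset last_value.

Read 1: bits[0:11] width=11 -> value=859 (bin 01101011011); offset now 11 = byte 1 bit 3; 29 bits remain
Read 2: bits[11:13] width=2 -> value=0 (bin 00); offset now 13 = byte 1 bit 5; 27 bits remain
Read 3: bits[13:20] width=7 -> value=114 (bin 1110010); offset now 20 = byte 2 bit 4; 20 bits remain
Read 4: bits[20:26] width=6 -> value=63 (bin 111111); offset now 26 = byte 3 bit 2; 14 bits remain
Read 5: bits[26:36] width=10 -> value=701 (bin 1010111101); offset now 36 = byte 4 bit 4; 4 bits remain

Answer: 36 701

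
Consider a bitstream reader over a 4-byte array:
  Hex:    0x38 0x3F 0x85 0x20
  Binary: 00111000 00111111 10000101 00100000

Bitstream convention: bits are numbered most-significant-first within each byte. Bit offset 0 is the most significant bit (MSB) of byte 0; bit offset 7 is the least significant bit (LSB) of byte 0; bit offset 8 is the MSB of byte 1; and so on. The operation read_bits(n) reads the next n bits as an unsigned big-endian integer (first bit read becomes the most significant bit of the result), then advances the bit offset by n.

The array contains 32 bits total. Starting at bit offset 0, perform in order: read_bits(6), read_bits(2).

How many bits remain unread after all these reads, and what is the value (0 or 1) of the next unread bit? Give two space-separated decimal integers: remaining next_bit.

Read 1: bits[0:6] width=6 -> value=14 (bin 001110); offset now 6 = byte 0 bit 6; 26 bits remain
Read 2: bits[6:8] width=2 -> value=0 (bin 00); offset now 8 = byte 1 bit 0; 24 bits remain

Answer: 24 0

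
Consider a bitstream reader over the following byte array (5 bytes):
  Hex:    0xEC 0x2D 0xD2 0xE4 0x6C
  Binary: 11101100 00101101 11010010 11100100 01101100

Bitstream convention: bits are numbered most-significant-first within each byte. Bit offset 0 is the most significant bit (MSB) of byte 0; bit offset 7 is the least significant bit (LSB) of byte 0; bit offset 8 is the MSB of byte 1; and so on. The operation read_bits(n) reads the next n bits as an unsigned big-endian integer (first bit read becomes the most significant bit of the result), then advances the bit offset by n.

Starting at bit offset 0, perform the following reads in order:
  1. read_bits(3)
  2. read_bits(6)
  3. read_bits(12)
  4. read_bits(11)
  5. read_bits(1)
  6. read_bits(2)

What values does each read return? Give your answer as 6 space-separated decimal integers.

Read 1: bits[0:3] width=3 -> value=7 (bin 111); offset now 3 = byte 0 bit 3; 37 bits remain
Read 2: bits[3:9] width=6 -> value=24 (bin 011000); offset now 9 = byte 1 bit 1; 31 bits remain
Read 3: bits[9:21] width=12 -> value=1466 (bin 010110111010); offset now 21 = byte 2 bit 5; 19 bits remain
Read 4: bits[21:32] width=11 -> value=740 (bin 01011100100); offset now 32 = byte 4 bit 0; 8 bits remain
Read 5: bits[32:33] width=1 -> value=0 (bin 0); offset now 33 = byte 4 bit 1; 7 bits remain
Read 6: bits[33:35] width=2 -> value=3 (bin 11); offset now 35 = byte 4 bit 3; 5 bits remain

Answer: 7 24 1466 740 0 3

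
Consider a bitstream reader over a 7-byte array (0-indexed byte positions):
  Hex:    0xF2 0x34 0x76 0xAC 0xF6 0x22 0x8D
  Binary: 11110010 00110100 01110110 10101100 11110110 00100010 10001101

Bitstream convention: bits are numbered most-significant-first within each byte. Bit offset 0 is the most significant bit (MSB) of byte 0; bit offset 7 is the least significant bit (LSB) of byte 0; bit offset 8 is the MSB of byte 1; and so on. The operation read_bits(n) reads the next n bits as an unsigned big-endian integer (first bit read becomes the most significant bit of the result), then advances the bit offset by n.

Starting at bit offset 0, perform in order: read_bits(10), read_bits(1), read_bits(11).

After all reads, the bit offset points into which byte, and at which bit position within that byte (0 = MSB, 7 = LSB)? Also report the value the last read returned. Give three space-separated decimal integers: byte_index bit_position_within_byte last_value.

Answer: 2 6 1309

Derivation:
Read 1: bits[0:10] width=10 -> value=968 (bin 1111001000); offset now 10 = byte 1 bit 2; 46 bits remain
Read 2: bits[10:11] width=1 -> value=1 (bin 1); offset now 11 = byte 1 bit 3; 45 bits remain
Read 3: bits[11:22] width=11 -> value=1309 (bin 10100011101); offset now 22 = byte 2 bit 6; 34 bits remain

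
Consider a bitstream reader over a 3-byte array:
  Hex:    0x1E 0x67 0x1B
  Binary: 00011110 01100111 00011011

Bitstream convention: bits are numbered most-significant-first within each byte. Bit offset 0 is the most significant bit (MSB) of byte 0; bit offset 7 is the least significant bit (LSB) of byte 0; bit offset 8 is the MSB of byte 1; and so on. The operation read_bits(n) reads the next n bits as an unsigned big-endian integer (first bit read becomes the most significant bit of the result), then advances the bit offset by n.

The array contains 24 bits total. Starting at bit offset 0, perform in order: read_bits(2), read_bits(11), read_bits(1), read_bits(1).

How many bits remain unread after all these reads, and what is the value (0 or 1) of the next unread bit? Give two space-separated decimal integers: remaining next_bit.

Answer: 9 1

Derivation:
Read 1: bits[0:2] width=2 -> value=0 (bin 00); offset now 2 = byte 0 bit 2; 22 bits remain
Read 2: bits[2:13] width=11 -> value=972 (bin 01111001100); offset now 13 = byte 1 bit 5; 11 bits remain
Read 3: bits[13:14] width=1 -> value=1 (bin 1); offset now 14 = byte 1 bit 6; 10 bits remain
Read 4: bits[14:15] width=1 -> value=1 (bin 1); offset now 15 = byte 1 bit 7; 9 bits remain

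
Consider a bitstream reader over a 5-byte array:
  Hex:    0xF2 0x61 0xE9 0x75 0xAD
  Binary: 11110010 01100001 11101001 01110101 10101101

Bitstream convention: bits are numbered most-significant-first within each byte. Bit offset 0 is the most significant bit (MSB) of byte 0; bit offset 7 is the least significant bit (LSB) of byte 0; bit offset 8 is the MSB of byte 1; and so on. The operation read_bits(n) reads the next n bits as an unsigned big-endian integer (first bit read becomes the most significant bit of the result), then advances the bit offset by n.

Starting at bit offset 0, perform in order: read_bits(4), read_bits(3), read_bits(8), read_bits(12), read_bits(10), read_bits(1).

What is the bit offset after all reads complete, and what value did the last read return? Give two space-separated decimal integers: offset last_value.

Answer: 38 1

Derivation:
Read 1: bits[0:4] width=4 -> value=15 (bin 1111); offset now 4 = byte 0 bit 4; 36 bits remain
Read 2: bits[4:7] width=3 -> value=1 (bin 001); offset now 7 = byte 0 bit 7; 33 bits remain
Read 3: bits[7:15] width=8 -> value=48 (bin 00110000); offset now 15 = byte 1 bit 7; 25 bits remain
Read 4: bits[15:27] width=12 -> value=3915 (bin 111101001011); offset now 27 = byte 3 bit 3; 13 bits remain
Read 5: bits[27:37] width=10 -> value=693 (bin 1010110101); offset now 37 = byte 4 bit 5; 3 bits remain
Read 6: bits[37:38] width=1 -> value=1 (bin 1); offset now 38 = byte 4 bit 6; 2 bits remain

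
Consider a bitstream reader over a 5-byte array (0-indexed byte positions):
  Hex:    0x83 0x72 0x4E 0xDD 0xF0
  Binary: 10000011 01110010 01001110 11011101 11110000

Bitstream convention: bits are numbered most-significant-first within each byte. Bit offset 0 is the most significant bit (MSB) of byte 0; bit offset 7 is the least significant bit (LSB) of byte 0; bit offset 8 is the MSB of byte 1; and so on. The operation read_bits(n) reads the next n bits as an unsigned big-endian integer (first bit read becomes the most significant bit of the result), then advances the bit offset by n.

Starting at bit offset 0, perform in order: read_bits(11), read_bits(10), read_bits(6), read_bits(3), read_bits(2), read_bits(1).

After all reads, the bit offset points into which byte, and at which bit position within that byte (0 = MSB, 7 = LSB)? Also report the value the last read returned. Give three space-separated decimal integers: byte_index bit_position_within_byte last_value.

Answer: 4 1 1

Derivation:
Read 1: bits[0:11] width=11 -> value=1051 (bin 10000011011); offset now 11 = byte 1 bit 3; 29 bits remain
Read 2: bits[11:21] width=10 -> value=585 (bin 1001001001); offset now 21 = byte 2 bit 5; 19 bits remain
Read 3: bits[21:27] width=6 -> value=54 (bin 110110); offset now 27 = byte 3 bit 3; 13 bits remain
Read 4: bits[27:30] width=3 -> value=7 (bin 111); offset now 30 = byte 3 bit 6; 10 bits remain
Read 5: bits[30:32] width=2 -> value=1 (bin 01); offset now 32 = byte 4 bit 0; 8 bits remain
Read 6: bits[32:33] width=1 -> value=1 (bin 1); offset now 33 = byte 4 bit 1; 7 bits remain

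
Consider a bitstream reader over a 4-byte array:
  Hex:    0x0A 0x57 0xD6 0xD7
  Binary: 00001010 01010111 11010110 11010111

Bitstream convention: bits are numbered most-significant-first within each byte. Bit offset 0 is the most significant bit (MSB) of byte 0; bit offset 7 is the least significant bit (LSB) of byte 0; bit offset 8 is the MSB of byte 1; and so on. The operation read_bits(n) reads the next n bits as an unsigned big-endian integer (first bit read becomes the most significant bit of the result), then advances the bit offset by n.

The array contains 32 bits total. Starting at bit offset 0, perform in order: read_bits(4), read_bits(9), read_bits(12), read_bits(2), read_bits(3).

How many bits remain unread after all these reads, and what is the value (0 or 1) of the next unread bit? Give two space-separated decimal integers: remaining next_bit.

Read 1: bits[0:4] width=4 -> value=0 (bin 0000); offset now 4 = byte 0 bit 4; 28 bits remain
Read 2: bits[4:13] width=9 -> value=330 (bin 101001010); offset now 13 = byte 1 bit 5; 19 bits remain
Read 3: bits[13:25] width=12 -> value=4013 (bin 111110101101); offset now 25 = byte 3 bit 1; 7 bits remain
Read 4: bits[25:27] width=2 -> value=2 (bin 10); offset now 27 = byte 3 bit 3; 5 bits remain
Read 5: bits[27:30] width=3 -> value=5 (bin 101); offset now 30 = byte 3 bit 6; 2 bits remain

Answer: 2 1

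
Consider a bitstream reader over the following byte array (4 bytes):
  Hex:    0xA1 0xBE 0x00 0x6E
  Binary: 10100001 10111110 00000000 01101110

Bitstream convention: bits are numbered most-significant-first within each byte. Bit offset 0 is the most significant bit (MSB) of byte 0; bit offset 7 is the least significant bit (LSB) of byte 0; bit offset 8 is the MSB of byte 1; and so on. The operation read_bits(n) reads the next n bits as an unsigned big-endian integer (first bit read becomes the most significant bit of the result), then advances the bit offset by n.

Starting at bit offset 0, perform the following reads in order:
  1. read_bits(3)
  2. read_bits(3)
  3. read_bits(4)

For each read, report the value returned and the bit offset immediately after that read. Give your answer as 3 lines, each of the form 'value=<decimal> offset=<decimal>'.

Read 1: bits[0:3] width=3 -> value=5 (bin 101); offset now 3 = byte 0 bit 3; 29 bits remain
Read 2: bits[3:6] width=3 -> value=0 (bin 000); offset now 6 = byte 0 bit 6; 26 bits remain
Read 3: bits[6:10] width=4 -> value=6 (bin 0110); offset now 10 = byte 1 bit 2; 22 bits remain

Answer: value=5 offset=3
value=0 offset=6
value=6 offset=10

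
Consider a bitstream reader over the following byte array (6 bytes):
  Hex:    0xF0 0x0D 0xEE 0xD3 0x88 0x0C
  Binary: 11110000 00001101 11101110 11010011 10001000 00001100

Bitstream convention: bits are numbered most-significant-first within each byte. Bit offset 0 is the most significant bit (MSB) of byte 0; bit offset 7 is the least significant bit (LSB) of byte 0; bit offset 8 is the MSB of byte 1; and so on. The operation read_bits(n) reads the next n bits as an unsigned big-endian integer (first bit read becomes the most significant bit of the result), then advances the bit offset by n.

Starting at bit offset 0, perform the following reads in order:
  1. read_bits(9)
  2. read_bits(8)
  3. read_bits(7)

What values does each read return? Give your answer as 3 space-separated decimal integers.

Read 1: bits[0:9] width=9 -> value=480 (bin 111100000); offset now 9 = byte 1 bit 1; 39 bits remain
Read 2: bits[9:17] width=8 -> value=27 (bin 00011011); offset now 17 = byte 2 bit 1; 31 bits remain
Read 3: bits[17:24] width=7 -> value=110 (bin 1101110); offset now 24 = byte 3 bit 0; 24 bits remain

Answer: 480 27 110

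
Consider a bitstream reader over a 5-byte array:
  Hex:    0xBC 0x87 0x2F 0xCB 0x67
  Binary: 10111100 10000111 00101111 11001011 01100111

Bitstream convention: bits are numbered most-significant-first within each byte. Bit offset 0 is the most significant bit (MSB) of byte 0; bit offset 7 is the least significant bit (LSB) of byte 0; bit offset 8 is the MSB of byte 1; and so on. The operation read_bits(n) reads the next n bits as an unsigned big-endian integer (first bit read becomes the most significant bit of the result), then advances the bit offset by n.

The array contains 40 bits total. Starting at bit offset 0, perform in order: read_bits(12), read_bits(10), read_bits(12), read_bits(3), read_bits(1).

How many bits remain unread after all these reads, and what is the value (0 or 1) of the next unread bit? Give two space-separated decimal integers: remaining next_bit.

Read 1: bits[0:12] width=12 -> value=3016 (bin 101111001000); offset now 12 = byte 1 bit 4; 28 bits remain
Read 2: bits[12:22] width=10 -> value=459 (bin 0111001011); offset now 22 = byte 2 bit 6; 18 bits remain
Read 3: bits[22:34] width=12 -> value=3885 (bin 111100101101); offset now 34 = byte 4 bit 2; 6 bits remain
Read 4: bits[34:37] width=3 -> value=4 (bin 100); offset now 37 = byte 4 bit 5; 3 bits remain
Read 5: bits[37:38] width=1 -> value=1 (bin 1); offset now 38 = byte 4 bit 6; 2 bits remain

Answer: 2 1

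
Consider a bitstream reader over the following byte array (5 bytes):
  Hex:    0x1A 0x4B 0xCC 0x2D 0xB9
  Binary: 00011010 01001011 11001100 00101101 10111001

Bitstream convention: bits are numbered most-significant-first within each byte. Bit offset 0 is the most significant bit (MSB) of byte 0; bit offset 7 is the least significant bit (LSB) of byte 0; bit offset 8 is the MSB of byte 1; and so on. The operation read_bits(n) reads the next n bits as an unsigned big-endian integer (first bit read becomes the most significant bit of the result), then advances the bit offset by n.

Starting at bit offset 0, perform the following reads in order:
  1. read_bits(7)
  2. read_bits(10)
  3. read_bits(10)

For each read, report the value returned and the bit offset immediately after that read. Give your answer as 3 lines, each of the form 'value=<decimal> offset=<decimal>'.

Read 1: bits[0:7] width=7 -> value=13 (bin 0001101); offset now 7 = byte 0 bit 7; 33 bits remain
Read 2: bits[7:17] width=10 -> value=151 (bin 0010010111); offset now 17 = byte 2 bit 1; 23 bits remain
Read 3: bits[17:27] width=10 -> value=609 (bin 1001100001); offset now 27 = byte 3 bit 3; 13 bits remain

Answer: value=13 offset=7
value=151 offset=17
value=609 offset=27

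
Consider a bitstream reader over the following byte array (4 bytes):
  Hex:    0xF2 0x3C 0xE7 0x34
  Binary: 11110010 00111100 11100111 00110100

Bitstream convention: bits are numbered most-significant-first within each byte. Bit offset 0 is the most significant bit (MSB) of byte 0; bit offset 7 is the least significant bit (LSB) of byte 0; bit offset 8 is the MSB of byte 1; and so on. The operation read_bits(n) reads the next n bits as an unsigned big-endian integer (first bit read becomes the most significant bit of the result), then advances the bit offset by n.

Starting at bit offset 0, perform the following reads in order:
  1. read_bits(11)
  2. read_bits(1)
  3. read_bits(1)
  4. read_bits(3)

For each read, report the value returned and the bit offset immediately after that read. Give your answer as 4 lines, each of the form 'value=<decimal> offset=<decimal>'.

Read 1: bits[0:11] width=11 -> value=1937 (bin 11110010001); offset now 11 = byte 1 bit 3; 21 bits remain
Read 2: bits[11:12] width=1 -> value=1 (bin 1); offset now 12 = byte 1 bit 4; 20 bits remain
Read 3: bits[12:13] width=1 -> value=1 (bin 1); offset now 13 = byte 1 bit 5; 19 bits remain
Read 4: bits[13:16] width=3 -> value=4 (bin 100); offset now 16 = byte 2 bit 0; 16 bits remain

Answer: value=1937 offset=11
value=1 offset=12
value=1 offset=13
value=4 offset=16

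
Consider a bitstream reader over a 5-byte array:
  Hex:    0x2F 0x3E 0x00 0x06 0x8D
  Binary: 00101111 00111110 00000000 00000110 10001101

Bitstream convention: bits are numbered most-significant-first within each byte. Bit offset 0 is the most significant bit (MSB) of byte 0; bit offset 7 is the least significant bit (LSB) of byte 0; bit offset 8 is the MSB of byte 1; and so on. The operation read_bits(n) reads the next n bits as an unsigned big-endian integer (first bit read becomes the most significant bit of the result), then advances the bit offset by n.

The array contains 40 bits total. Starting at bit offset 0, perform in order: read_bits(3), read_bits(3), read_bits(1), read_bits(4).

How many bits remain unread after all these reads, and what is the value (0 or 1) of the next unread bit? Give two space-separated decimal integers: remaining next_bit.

Read 1: bits[0:3] width=3 -> value=1 (bin 001); offset now 3 = byte 0 bit 3; 37 bits remain
Read 2: bits[3:6] width=3 -> value=3 (bin 011); offset now 6 = byte 0 bit 6; 34 bits remain
Read 3: bits[6:7] width=1 -> value=1 (bin 1); offset now 7 = byte 0 bit 7; 33 bits remain
Read 4: bits[7:11] width=4 -> value=9 (bin 1001); offset now 11 = byte 1 bit 3; 29 bits remain

Answer: 29 1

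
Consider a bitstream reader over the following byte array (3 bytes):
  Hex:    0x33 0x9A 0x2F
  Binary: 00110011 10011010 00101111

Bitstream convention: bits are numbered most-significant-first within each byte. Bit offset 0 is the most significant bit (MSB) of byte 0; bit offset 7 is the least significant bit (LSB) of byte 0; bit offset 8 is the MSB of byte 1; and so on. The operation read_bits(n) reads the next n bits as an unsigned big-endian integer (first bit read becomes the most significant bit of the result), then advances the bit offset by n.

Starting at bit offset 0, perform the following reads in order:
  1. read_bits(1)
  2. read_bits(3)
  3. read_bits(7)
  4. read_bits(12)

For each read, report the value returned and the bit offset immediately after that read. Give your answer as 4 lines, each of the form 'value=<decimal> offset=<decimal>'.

Read 1: bits[0:1] width=1 -> value=0 (bin 0); offset now 1 = byte 0 bit 1; 23 bits remain
Read 2: bits[1:4] width=3 -> value=3 (bin 011); offset now 4 = byte 0 bit 4; 20 bits remain
Read 3: bits[4:11] width=7 -> value=28 (bin 0011100); offset now 11 = byte 1 bit 3; 13 bits remain
Read 4: bits[11:23] width=12 -> value=3351 (bin 110100010111); offset now 23 = byte 2 bit 7; 1 bits remain

Answer: value=0 offset=1
value=3 offset=4
value=28 offset=11
value=3351 offset=23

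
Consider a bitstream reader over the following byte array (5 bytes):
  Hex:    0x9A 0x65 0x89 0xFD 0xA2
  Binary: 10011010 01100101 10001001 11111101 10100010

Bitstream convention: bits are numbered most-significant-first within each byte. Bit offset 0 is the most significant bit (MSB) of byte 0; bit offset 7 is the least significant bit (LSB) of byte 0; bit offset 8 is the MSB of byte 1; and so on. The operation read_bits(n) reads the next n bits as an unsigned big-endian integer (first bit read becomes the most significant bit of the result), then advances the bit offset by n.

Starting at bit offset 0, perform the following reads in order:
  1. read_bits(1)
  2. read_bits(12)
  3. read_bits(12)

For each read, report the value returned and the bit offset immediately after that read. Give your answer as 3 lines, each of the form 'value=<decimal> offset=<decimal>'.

Answer: value=1 offset=1
value=844 offset=13
value=2835 offset=25

Derivation:
Read 1: bits[0:1] width=1 -> value=1 (bin 1); offset now 1 = byte 0 bit 1; 39 bits remain
Read 2: bits[1:13] width=12 -> value=844 (bin 001101001100); offset now 13 = byte 1 bit 5; 27 bits remain
Read 3: bits[13:25] width=12 -> value=2835 (bin 101100010011); offset now 25 = byte 3 bit 1; 15 bits remain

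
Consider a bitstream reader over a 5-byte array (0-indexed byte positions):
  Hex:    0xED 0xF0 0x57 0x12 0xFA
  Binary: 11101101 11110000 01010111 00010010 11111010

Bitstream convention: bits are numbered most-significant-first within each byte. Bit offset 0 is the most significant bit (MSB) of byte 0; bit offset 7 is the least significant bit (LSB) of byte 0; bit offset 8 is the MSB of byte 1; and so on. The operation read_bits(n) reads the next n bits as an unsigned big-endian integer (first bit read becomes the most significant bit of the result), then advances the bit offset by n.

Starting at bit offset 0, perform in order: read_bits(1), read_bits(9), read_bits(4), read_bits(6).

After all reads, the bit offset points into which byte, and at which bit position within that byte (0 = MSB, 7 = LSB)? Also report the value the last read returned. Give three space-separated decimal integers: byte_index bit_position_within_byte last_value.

Read 1: bits[0:1] width=1 -> value=1 (bin 1); offset now 1 = byte 0 bit 1; 39 bits remain
Read 2: bits[1:10] width=9 -> value=439 (bin 110110111); offset now 10 = byte 1 bit 2; 30 bits remain
Read 3: bits[10:14] width=4 -> value=12 (bin 1100); offset now 14 = byte 1 bit 6; 26 bits remain
Read 4: bits[14:20] width=6 -> value=5 (bin 000101); offset now 20 = byte 2 bit 4; 20 bits remain

Answer: 2 4 5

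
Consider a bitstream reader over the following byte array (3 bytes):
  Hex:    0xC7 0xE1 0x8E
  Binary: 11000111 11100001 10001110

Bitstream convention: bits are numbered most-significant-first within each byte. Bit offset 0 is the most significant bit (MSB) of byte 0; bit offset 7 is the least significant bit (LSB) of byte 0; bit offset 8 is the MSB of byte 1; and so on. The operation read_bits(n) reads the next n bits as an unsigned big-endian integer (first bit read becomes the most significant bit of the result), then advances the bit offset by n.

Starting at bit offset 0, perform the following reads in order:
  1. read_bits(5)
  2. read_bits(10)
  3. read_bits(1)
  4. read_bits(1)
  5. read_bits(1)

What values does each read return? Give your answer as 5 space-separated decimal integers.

Read 1: bits[0:5] width=5 -> value=24 (bin 11000); offset now 5 = byte 0 bit 5; 19 bits remain
Read 2: bits[5:15] width=10 -> value=1008 (bin 1111110000); offset now 15 = byte 1 bit 7; 9 bits remain
Read 3: bits[15:16] width=1 -> value=1 (bin 1); offset now 16 = byte 2 bit 0; 8 bits remain
Read 4: bits[16:17] width=1 -> value=1 (bin 1); offset now 17 = byte 2 bit 1; 7 bits remain
Read 5: bits[17:18] width=1 -> value=0 (bin 0); offset now 18 = byte 2 bit 2; 6 bits remain

Answer: 24 1008 1 1 0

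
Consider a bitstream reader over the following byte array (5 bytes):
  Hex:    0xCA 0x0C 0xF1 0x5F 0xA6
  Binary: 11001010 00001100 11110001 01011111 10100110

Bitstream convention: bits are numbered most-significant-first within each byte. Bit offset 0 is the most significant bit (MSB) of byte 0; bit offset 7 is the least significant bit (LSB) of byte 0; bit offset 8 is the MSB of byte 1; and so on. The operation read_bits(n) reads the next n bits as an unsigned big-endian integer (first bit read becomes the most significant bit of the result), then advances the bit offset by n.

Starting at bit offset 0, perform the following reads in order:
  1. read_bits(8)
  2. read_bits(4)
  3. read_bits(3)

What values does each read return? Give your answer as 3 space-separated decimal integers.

Answer: 202 0 6

Derivation:
Read 1: bits[0:8] width=8 -> value=202 (bin 11001010); offset now 8 = byte 1 bit 0; 32 bits remain
Read 2: bits[8:12] width=4 -> value=0 (bin 0000); offset now 12 = byte 1 bit 4; 28 bits remain
Read 3: bits[12:15] width=3 -> value=6 (bin 110); offset now 15 = byte 1 bit 7; 25 bits remain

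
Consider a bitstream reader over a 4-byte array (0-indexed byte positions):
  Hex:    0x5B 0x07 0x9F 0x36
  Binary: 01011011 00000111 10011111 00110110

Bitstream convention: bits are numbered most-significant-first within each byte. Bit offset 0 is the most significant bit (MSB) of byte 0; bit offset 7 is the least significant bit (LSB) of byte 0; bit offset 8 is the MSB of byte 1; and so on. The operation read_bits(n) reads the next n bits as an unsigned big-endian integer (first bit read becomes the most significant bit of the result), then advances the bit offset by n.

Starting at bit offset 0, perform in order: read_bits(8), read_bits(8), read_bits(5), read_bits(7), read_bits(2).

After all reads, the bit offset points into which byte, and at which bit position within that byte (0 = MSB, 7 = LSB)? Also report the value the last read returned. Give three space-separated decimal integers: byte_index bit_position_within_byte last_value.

Answer: 3 6 1

Derivation:
Read 1: bits[0:8] width=8 -> value=91 (bin 01011011); offset now 8 = byte 1 bit 0; 24 bits remain
Read 2: bits[8:16] width=8 -> value=7 (bin 00000111); offset now 16 = byte 2 bit 0; 16 bits remain
Read 3: bits[16:21] width=5 -> value=19 (bin 10011); offset now 21 = byte 2 bit 5; 11 bits remain
Read 4: bits[21:28] width=7 -> value=115 (bin 1110011); offset now 28 = byte 3 bit 4; 4 bits remain
Read 5: bits[28:30] width=2 -> value=1 (bin 01); offset now 30 = byte 3 bit 6; 2 bits remain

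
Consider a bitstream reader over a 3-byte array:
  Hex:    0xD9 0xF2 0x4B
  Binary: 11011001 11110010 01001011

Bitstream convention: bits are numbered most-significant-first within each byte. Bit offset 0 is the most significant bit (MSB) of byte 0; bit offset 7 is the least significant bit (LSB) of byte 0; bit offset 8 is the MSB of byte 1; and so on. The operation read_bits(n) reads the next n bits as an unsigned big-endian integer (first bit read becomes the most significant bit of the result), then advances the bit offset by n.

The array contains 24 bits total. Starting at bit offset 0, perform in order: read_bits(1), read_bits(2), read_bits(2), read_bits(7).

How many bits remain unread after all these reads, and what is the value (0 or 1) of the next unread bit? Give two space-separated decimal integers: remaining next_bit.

Answer: 12 0

Derivation:
Read 1: bits[0:1] width=1 -> value=1 (bin 1); offset now 1 = byte 0 bit 1; 23 bits remain
Read 2: bits[1:3] width=2 -> value=2 (bin 10); offset now 3 = byte 0 bit 3; 21 bits remain
Read 3: bits[3:5] width=2 -> value=3 (bin 11); offset now 5 = byte 0 bit 5; 19 bits remain
Read 4: bits[5:12] width=7 -> value=31 (bin 0011111); offset now 12 = byte 1 bit 4; 12 bits remain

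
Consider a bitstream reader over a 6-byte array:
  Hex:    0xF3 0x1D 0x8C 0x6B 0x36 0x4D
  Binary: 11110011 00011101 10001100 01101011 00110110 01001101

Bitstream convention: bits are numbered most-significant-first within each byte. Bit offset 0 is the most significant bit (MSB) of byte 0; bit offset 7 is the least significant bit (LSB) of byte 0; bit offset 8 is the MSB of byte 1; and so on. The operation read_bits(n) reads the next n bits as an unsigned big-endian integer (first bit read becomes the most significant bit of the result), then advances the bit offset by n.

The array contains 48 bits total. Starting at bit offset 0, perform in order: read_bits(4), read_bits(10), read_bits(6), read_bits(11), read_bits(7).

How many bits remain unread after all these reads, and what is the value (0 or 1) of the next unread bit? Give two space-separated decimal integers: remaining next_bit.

Answer: 10 1

Derivation:
Read 1: bits[0:4] width=4 -> value=15 (bin 1111); offset now 4 = byte 0 bit 4; 44 bits remain
Read 2: bits[4:14] width=10 -> value=199 (bin 0011000111); offset now 14 = byte 1 bit 6; 34 bits remain
Read 3: bits[14:20] width=6 -> value=24 (bin 011000); offset now 20 = byte 2 bit 4; 28 bits remain
Read 4: bits[20:31] width=11 -> value=1589 (bin 11000110101); offset now 31 = byte 3 bit 7; 17 bits remain
Read 5: bits[31:38] width=7 -> value=77 (bin 1001101); offset now 38 = byte 4 bit 6; 10 bits remain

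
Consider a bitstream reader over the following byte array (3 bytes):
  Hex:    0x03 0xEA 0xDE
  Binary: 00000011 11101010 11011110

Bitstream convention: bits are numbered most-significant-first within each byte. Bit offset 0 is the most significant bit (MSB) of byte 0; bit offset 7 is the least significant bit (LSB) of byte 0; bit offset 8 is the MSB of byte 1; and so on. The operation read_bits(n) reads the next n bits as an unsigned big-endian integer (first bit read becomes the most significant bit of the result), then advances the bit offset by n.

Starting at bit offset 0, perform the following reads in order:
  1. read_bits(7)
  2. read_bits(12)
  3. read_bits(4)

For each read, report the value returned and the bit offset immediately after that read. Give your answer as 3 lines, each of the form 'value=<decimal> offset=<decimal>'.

Answer: value=1 offset=7
value=3926 offset=19
value=15 offset=23

Derivation:
Read 1: bits[0:7] width=7 -> value=1 (bin 0000001); offset now 7 = byte 0 bit 7; 17 bits remain
Read 2: bits[7:19] width=12 -> value=3926 (bin 111101010110); offset now 19 = byte 2 bit 3; 5 bits remain
Read 3: bits[19:23] width=4 -> value=15 (bin 1111); offset now 23 = byte 2 bit 7; 1 bits remain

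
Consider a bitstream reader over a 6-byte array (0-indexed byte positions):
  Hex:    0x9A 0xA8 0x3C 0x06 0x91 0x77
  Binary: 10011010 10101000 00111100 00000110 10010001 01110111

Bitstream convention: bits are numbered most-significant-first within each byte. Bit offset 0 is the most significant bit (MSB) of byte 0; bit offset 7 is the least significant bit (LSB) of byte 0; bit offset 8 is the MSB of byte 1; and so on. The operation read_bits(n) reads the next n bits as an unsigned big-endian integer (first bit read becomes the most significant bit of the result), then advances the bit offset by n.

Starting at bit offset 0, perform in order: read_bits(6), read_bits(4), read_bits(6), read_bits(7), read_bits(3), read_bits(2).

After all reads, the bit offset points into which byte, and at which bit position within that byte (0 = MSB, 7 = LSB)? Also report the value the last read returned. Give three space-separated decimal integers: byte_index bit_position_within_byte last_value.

Read 1: bits[0:6] width=6 -> value=38 (bin 100110); offset now 6 = byte 0 bit 6; 42 bits remain
Read 2: bits[6:10] width=4 -> value=10 (bin 1010); offset now 10 = byte 1 bit 2; 38 bits remain
Read 3: bits[10:16] width=6 -> value=40 (bin 101000); offset now 16 = byte 2 bit 0; 32 bits remain
Read 4: bits[16:23] width=7 -> value=30 (bin 0011110); offset now 23 = byte 2 bit 7; 25 bits remain
Read 5: bits[23:26] width=3 -> value=0 (bin 000); offset now 26 = byte 3 bit 2; 22 bits remain
Read 6: bits[26:28] width=2 -> value=0 (bin 00); offset now 28 = byte 3 bit 4; 20 bits remain

Answer: 3 4 0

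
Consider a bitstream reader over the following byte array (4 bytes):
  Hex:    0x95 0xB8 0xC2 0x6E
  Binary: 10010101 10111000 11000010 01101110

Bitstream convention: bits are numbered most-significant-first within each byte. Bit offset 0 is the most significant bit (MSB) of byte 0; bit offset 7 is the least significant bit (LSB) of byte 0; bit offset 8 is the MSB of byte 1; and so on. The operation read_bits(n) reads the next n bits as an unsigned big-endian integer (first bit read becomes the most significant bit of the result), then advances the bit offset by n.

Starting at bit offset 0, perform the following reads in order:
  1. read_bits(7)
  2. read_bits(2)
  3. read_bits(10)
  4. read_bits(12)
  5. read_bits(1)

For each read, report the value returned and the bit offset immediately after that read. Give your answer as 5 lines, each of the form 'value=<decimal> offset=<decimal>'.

Read 1: bits[0:7] width=7 -> value=74 (bin 1001010); offset now 7 = byte 0 bit 7; 25 bits remain
Read 2: bits[7:9] width=2 -> value=3 (bin 11); offset now 9 = byte 1 bit 1; 23 bits remain
Read 3: bits[9:19] width=10 -> value=454 (bin 0111000110); offset now 19 = byte 2 bit 3; 13 bits remain
Read 4: bits[19:31] width=12 -> value=311 (bin 000100110111); offset now 31 = byte 3 bit 7; 1 bits remain
Read 5: bits[31:32] width=1 -> value=0 (bin 0); offset now 32 = byte 4 bit 0; 0 bits remain

Answer: value=74 offset=7
value=3 offset=9
value=454 offset=19
value=311 offset=31
value=0 offset=32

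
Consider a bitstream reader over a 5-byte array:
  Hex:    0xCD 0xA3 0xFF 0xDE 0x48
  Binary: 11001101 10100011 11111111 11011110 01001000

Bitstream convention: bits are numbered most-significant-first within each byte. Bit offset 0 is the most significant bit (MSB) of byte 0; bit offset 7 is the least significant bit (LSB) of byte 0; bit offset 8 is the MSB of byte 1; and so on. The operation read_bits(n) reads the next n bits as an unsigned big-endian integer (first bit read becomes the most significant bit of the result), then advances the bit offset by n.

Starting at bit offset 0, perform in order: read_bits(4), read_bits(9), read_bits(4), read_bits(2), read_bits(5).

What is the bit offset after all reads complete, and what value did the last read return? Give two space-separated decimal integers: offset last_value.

Answer: 24 31

Derivation:
Read 1: bits[0:4] width=4 -> value=12 (bin 1100); offset now 4 = byte 0 bit 4; 36 bits remain
Read 2: bits[4:13] width=9 -> value=436 (bin 110110100); offset now 13 = byte 1 bit 5; 27 bits remain
Read 3: bits[13:17] width=4 -> value=7 (bin 0111); offset now 17 = byte 2 bit 1; 23 bits remain
Read 4: bits[17:19] width=2 -> value=3 (bin 11); offset now 19 = byte 2 bit 3; 21 bits remain
Read 5: bits[19:24] width=5 -> value=31 (bin 11111); offset now 24 = byte 3 bit 0; 16 bits remain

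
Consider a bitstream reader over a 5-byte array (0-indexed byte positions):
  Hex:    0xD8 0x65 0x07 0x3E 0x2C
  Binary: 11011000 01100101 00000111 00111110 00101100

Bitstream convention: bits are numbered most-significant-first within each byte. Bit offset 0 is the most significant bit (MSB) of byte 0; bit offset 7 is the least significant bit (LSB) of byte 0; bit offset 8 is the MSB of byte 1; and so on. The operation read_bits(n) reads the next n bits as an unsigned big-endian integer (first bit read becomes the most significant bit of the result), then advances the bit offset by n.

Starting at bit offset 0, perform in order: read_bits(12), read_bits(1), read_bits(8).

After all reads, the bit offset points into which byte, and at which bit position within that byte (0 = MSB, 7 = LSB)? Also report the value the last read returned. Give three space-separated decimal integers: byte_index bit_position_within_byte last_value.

Answer: 2 5 160

Derivation:
Read 1: bits[0:12] width=12 -> value=3462 (bin 110110000110); offset now 12 = byte 1 bit 4; 28 bits remain
Read 2: bits[12:13] width=1 -> value=0 (bin 0); offset now 13 = byte 1 bit 5; 27 bits remain
Read 3: bits[13:21] width=8 -> value=160 (bin 10100000); offset now 21 = byte 2 bit 5; 19 bits remain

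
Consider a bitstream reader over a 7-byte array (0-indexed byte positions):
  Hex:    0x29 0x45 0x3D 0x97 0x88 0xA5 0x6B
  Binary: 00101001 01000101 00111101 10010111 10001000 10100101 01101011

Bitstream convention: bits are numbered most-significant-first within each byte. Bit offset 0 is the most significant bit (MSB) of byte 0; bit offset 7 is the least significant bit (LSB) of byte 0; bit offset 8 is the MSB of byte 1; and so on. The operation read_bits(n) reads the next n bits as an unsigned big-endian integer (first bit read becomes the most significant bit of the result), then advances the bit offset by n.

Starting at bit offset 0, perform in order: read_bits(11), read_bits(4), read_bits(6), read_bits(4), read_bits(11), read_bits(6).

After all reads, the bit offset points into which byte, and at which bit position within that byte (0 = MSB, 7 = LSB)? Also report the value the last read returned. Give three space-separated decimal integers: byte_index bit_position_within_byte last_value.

Answer: 5 2 34

Derivation:
Read 1: bits[0:11] width=11 -> value=330 (bin 00101001010); offset now 11 = byte 1 bit 3; 45 bits remain
Read 2: bits[11:15] width=4 -> value=2 (bin 0010); offset now 15 = byte 1 bit 7; 41 bits remain
Read 3: bits[15:21] width=6 -> value=39 (bin 100111); offset now 21 = byte 2 bit 5; 35 bits remain
Read 4: bits[21:25] width=4 -> value=11 (bin 1011); offset now 25 = byte 3 bit 1; 31 bits remain
Read 5: bits[25:36] width=11 -> value=376 (bin 00101111000); offset now 36 = byte 4 bit 4; 20 bits remain
Read 6: bits[36:42] width=6 -> value=34 (bin 100010); offset now 42 = byte 5 bit 2; 14 bits remain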